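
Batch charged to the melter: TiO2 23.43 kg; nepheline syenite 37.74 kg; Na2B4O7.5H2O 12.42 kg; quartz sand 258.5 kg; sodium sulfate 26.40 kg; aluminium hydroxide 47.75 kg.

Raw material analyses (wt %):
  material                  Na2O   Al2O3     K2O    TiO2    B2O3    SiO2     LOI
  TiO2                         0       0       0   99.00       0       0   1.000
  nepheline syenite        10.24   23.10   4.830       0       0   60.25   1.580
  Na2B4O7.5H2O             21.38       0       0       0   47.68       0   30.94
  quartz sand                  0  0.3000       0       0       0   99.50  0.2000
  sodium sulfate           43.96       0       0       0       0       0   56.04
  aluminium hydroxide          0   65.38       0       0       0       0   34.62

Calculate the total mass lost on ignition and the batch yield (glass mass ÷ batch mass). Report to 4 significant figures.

All internal work runs at exact precision from start to finish; the intermediate values appear rounded to four significant figures alongside each step — each reported figure undergoes a single rounding; all derived quantities (glass mass, yield, the totals, six oxide percentages, ignition loss) are computed from the batch weights at 369.7 kg of glass at full float precision, precisely as stated by problem or answer.
Loss on ignition, line by line:
  TiO2: 23.43 × 0.01000 = 0.2343 kg
  nepheline syenite: 37.74 × 0.01580 = 0.5963 kg
  Na2B4O7.5H2O: 12.42 × 0.3094 = 3.843 kg
  quartz sand: 258.5 × 0.002000 = 0.5170 kg
  sodium sulfate: 26.40 × 0.5604 = 14.79 kg
  aluminium hydroxide: 47.75 × 0.3462 = 16.53 kg
Total LOI = 36.52 kg
Glass = batch − LOI = 406.2 − 36.52 = 369.7 kg

LOI loss = 36.52 kg; glass = 369.7 kg; yield = 91.01%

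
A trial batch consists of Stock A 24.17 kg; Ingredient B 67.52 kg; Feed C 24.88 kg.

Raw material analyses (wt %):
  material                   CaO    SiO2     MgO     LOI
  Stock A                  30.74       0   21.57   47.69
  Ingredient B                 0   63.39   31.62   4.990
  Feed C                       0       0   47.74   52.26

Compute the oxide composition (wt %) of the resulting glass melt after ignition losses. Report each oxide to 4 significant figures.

Glass mass = 88.67 kg (batch 116.6 − LOI 27.90).
Composition: CaO 8.379%, SiO2 48.27%, MgO 43.35%

In-progress results are displayed (rounded to 4 significant figures) at each printed step — all internal work keeps full float precision from start to finish. Each reported value takes just one rounding; derived quantities (glass mass, the totals, three oxide percentages, ignition loss, the yield) are carried in full float precision using the weight values at 88.67 kg of glass, exactly as printed in question or answer.
Per-oxide mass from batch:
  CaO: 24.17·0.3074 = 7.430 kg
  SiO2: 67.52·0.6339 = 42.80 kg
  MgO: 24.17·0.2157 + 67.52·0.3162 + 24.88·0.4774 = 38.44 kg
LOI: 24.17·0.4769 + 67.52·0.04990 + 24.88·0.5226 = 27.90 kg
Net of LOI, the glass mass = 116.6 − 27.90 = 88.67 kg (matching Σ of the oxides)
each oxide over glass, ×100, is wt %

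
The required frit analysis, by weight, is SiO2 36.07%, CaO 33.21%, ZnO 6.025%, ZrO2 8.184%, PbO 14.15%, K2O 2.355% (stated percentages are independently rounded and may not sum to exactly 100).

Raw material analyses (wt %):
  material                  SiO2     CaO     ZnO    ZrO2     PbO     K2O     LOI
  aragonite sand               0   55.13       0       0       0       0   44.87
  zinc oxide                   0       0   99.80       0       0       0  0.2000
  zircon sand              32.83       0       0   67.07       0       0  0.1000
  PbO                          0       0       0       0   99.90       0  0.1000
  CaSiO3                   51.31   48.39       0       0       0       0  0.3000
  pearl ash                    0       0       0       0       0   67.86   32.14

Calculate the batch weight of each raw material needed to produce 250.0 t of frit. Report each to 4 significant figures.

Batch per 250.0 t frit:
  aragonite sand: 13.47 t
  zinc oxide: 15.09 t
  zircon sand: 30.51 t
  PbO: 35.41 t
  CaSiO3: 156.2 t
  pearl ash: 8.676 t
Total batch = 259.4 t; LOI loss = 9.397 t; yield = 96.38%

All arithmetic carries full precision from start to finish; mid-chain values are printed, rounded to 4 significant figures, at each printed step; a single rounding finalizes each reported figure. The derived quantities (totals, six oxide percentages, yield, net glass mass, LOI) are re-derived from the weighed amounts per 250.0 t of glass in full precision as given in the problem or the answer.
The oxide mass targets at 250.0 t frit:
  SiO2: 36.07% × 250.0 = 90.18 t
  CaO: 33.21% × 250.0 = 83.02 t
  ZnO: 6.025% × 250.0 = 15.06 t
  ZrO2: 8.184% × 250.0 = 20.46 t
  PbO: 14.15% × 250.0 = 35.38 t
  K2O: 2.355% × 250.0 = 5.888 t
A balance pass over the oxides, on the weights just shown, per the basis as stated (every target is met by its sum net of answer rounding effects):
  SiO2: 30.51·0.3283 + 156.2·0.5131 = 90.16 t (target 90.18 t)
  CaO: 13.47·0.5513 + 156.2·0.4839 = 83.01 t (target 83.02 t)
  ZnO: 15.09·0.9980 = 15.06 t (target 15.06 t)
  ZrO2: 30.51·0.6707 = 20.46 t (target 20.46 t)
  PbO: 35.41·0.9990 = 35.37 t (target 35.38 t)
  K2O: 8.676·0.6786 = 5.888 t (target 5.888 t)
The glass-mass cross-check: the batch minus its LOI: 250.0 t (oxide target masses add up to 250.0 t; the stated basis being 250.0 t — gaps are rounding artifacts).
Whole-batch sum: Σ batch = 259.4 t; ignition loss, Σ(batch × LOI) = 9.397 t; glass ÷ batch gives a yield of 96.38%.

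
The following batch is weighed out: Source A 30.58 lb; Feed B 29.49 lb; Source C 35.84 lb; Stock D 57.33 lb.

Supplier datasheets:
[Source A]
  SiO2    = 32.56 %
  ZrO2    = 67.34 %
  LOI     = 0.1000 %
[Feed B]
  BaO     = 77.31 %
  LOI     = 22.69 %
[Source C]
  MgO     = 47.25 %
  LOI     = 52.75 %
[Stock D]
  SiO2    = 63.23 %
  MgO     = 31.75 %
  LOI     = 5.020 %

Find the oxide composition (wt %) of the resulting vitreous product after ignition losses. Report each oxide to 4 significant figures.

Glass mass = 124.7 lb (batch 153.2 − LOI 28.51).
Composition: BaO 18.28%, SiO2 37.04%, ZrO2 16.51%, MgO 28.17%

Values along the way are shown rounded to four significant figures alongside each step — every computation runs at full precision at all times. Every reported figure is rounded only once; the derived quantities, including totals, glass mass, four oxide percentages, ignition loss, the yield, are computed starting from the weights at 124.7 lb of glass at full float precision as they appear in the problem or answer text.
Delivered oxide masses:
  BaO: 29.49·0.7731 = 22.80 lb
  SiO2: 30.58·0.3256 + 57.33·0.6323 = 46.21 lb
  ZrO2: 30.58·0.6734 = 20.59 lb
  MgO: 35.84·0.4725 + 57.33·0.3175 = 35.14 lb
LOI: 30.58·0.001000 + 29.49·0.2269 + 35.84·0.5275 + 57.33·0.05020 = 28.51 lb
batch − LOI leaves glass = 153.2 − 28.51 = 124.7 lb (= Σ oxide masses)
wt %: oxide over glass, times 100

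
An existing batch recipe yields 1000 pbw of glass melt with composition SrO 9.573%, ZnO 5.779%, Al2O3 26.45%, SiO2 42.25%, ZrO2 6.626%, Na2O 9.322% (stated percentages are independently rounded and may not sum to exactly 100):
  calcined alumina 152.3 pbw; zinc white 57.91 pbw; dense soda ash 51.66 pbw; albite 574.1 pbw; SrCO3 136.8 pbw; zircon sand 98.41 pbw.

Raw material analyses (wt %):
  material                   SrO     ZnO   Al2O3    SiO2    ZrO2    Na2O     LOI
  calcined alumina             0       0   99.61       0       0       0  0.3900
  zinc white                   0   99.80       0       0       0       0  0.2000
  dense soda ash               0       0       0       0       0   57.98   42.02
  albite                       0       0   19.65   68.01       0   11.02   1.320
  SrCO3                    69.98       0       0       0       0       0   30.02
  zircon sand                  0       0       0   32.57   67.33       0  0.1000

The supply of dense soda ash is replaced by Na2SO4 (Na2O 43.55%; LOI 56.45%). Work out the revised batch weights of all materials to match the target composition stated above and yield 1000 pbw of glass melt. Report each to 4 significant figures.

Working values are displayed rounded to four significant digits alongside each step. All arithmetic runs at full float precision through every step; each reported result is rounded exactly once — derived quantities, which include totals, yield, the six compositions, LOI, net glass mass, are computed at full precision, as they appear in either problem or answer, starting from the weights on 1000 pbw of glass.
The oxide mass targets at 1000 pbw glass melt:
  SrO: 9.573% × 1000 = 95.73 pbw
  ZnO: 5.779% × 1000 = 57.79 pbw
  Al2O3: 26.45% × 1000 = 264.5 pbw
  SiO2: 42.25% × 1000 = 422.5 pbw
  ZrO2: 6.626% × 1000 = 66.26 pbw
  Na2O: 9.322% × 1000 = 93.22 pbw
Checking each oxide sum working from each reported weight, under the basis named above (sum by sum, the targets are met once rounding is allowed for):
  SrO: 136.8·0.6998 = 95.73 pbw (target 95.73 pbw)
  ZnO: 57.91·0.9980 = 57.79 pbw (target 57.79 pbw)
  Al2O3: 152.3·0.9961 + 574.1·0.1965 = 264.5 pbw (target 264.5 pbw)
  SiO2: 574.1·0.6801 + 98.41·0.3257 = 422.5 pbw (target 422.5 pbw)
  ZrO2: 98.41·0.6733 = 66.26 pbw (target 66.26 pbw)
  Na2O: 68.78·0.4355 + 574.1·0.1102 = 93.22 pbw (target 93.22 pbw)
Mass balance on the glass: whole batch net of LOI = 1000 pbw (summing oxide targets gives 1000 pbw; against the stated basis, 1000 pbw — gaps are rounding artifacts).
Batch grand total — Σ batch = 1088 pbw; LOI removed, Σ of batch·LOI: 88.28 pbw; yield, glass over the total, = 91.89%.

Revised batch per 1000 pbw glass melt:
  calcined alumina: 152.3 pbw
  zinc white: 57.91 pbw
  Na2SO4: 68.78 pbw
  albite: 574.1 pbw
  SrCO3: 136.8 pbw
  zircon sand: 98.41 pbw
Total batch = 1088 pbw; LOI loss = 88.28 pbw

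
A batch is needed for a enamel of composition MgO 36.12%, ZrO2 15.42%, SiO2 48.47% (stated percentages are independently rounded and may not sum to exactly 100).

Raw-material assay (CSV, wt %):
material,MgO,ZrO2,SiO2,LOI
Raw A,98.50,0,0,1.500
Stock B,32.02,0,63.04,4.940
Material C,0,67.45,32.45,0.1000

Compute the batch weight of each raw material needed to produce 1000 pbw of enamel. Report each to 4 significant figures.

Batch per 1000 pbw enamel:
  Raw A: 155.0 pbw
  Stock B: 651.2 pbw
  Material C: 228.6 pbw
Total batch = 1035 pbw; LOI loss = 34.72 pbw; yield = 96.64%

All arithmetic holds full float precision all the way through. Values along the way are displayed (rounded to 4 significant figures) alongside each step; every reported value carries a single rounding; derived quantities are recomputed at full float precision (glass mass, LOI, the yield, totals, three oxide percentages) from the batch weights for 1000 pbw of glass exactly as printed in either problem or answer.
Target oxide masses per 1000 pbw enamel:
  MgO: 36.12% × 1000 = 361.2 pbw
  ZrO2: 15.42% × 1000 = 154.2 pbw
  SiO2: 48.47% × 1000 = 484.7 pbw
Checking each oxide sum given the weights on record, relative to the basis at hand (each sum matches its target mass given rounding of the digits):
  MgO: 155.0·0.9850 + 651.2·0.3202 = 361.2 pbw (target 361.2 pbw)
  ZrO2: 228.6·0.6745 = 154.2 pbw (target 154.2 pbw)
  SiO2: 651.2·0.6304 + 228.6·0.3245 = 484.7 pbw (target 484.7 pbw)
Mass balance on the glass: batch total minus LOI = 1000 pbw (targets for the oxides total 1000 pbw; against the stated basis, 1000 pbw — gaps are rounding artifacts).
Adding the batch up: Σ batch = 1035 pbw; loss to ignition Σ batch·LOI = 34.72 pbw; glass ÷ batch gives a yield of 96.64%.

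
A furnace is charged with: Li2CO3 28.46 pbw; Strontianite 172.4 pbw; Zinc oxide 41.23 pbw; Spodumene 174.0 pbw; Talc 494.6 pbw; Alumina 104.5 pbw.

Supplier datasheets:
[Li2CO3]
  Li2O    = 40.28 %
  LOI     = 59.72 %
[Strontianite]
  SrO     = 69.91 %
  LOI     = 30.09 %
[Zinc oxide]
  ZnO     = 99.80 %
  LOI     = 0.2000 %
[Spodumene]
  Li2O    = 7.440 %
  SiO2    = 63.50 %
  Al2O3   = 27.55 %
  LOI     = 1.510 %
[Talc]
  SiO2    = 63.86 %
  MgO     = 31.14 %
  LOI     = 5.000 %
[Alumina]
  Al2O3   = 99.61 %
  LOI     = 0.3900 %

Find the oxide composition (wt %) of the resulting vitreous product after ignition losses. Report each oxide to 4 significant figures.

Rounding to four significant figures applies to each intermediate as printed. All arithmetic holds full precision end to end. Each reported result undergoes a single rounding — all derived quantities, including glass mass, ignition loss, totals, six oxide percentages, the yield, are re-derived starting from the weights per 918.5 pbw of glass at exact precision, as set out in either problem or answer.
Delivered oxide masses:
  ZnO: 41.23·0.9980 = 41.15 pbw
  SrO: 172.4·0.6991 = 120.5 pbw
  Li2O: 28.46·0.4028 + 174.0·0.07440 = 24.41 pbw
  SiO2: 174.0·0.6350 + 494.6·0.6386 = 426.3 pbw
  Al2O3: 174.0·0.2755 + 104.5·0.9961 = 152.0 pbw
  MgO: 494.6·0.3114 = 154.0 pbw
LOI: 28.46·0.5972 + 172.4·0.3009 + 41.23·0.002000 + 174.0·0.01510 + 494.6·0.05000 + 104.5·0.003900 = 96.72 pbw
Glass = total batch minus LOI = 1015 − 96.72 = 918.5 pbw (= Σ oxide masses)
each oxide over glass, ×100, is wt %

Glass mass = 918.5 pbw (batch 1015 − LOI 96.72).
Composition: ZnO 4.480%, SrO 13.12%, Li2O 2.658%, SiO2 46.42%, Al2O3 16.55%, MgO 16.77%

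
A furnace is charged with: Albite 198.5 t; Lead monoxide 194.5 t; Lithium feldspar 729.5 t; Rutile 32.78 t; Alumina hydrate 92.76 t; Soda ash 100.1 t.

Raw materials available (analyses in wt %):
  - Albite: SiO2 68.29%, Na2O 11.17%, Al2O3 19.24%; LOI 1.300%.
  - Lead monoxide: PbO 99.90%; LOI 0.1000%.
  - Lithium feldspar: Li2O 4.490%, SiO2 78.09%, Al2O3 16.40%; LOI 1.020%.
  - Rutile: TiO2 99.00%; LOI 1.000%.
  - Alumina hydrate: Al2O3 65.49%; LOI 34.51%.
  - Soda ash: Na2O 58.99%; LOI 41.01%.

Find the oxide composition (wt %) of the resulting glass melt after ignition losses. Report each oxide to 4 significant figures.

Glass mass = 1265 t (batch 1348 − LOI 83.61).
Composition: Li2O 2.590%, SiO2 55.77%, Na2O 6.423%, Al2O3 17.29%, TiO2 2.566%, PbO 15.37%

All internal work keeps full float precision in all steps — rounding to 4 significant digits governs every in-between result as printed; each reported figure is rounded a single time. The derived quantities are rebuilt from the weighed amounts for 1265 t of glass in full precision (six oxide percentages, yield, the totals, glass mass, LOI) precisely as stated by the problem or the answer.
What the batch supplies per oxide:
  Li2O: 729.5·0.04490 = 32.75 t
  SiO2: 198.5·0.6829 + 729.5·0.7809 = 705.2 t
  Na2O: 198.5·0.1117 + 100.1·0.5899 = 81.22 t
  Al2O3: 198.5·0.1924 + 729.5·0.1640 + 92.76·0.6549 = 218.6 t
  TiO2: 32.78·0.9900 = 32.45 t
  PbO: 194.5·0.9990 = 194.3 t
LOI: 198.5·0.01300 + 194.5·0.001000 + 729.5·0.01020 + 32.78·0.01000 + 92.76·0.3451 + 100.1·0.4101 = 83.61 t
batch − LOI leaves glass = 1348 − 83.61 = 1265 t (equal to the oxide-mass sum)
each oxide over glass, ×100, is wt %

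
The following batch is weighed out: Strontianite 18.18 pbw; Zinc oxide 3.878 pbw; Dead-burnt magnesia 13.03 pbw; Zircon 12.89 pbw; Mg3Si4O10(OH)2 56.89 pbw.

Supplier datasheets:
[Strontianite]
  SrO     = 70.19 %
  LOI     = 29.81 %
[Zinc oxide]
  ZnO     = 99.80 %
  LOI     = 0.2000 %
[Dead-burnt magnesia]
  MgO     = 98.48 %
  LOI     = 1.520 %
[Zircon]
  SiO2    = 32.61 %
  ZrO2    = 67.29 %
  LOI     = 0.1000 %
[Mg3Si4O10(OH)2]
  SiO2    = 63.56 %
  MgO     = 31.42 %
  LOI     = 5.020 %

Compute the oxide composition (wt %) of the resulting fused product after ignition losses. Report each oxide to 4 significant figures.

Glass mass = 96.37 pbw (batch 104.9 − LOI 8.494).
Composition: SiO2 41.88%, SrO 13.24%, ZnO 4.016%, MgO 31.86%, ZrO2 9.000%

Intermediates are printed (rounded to four significant figures) at each printed step. The working math holds exact precision at every stage. Each reported number is rounded only once — the derived quantities (the five compositions, LOI, the totals, glass mass, yield) are re-derived at full precision using the weight values at 96.37 pbw of glass as given in the question or the answer.
Delivered oxide masses:
  SiO2: 12.89·0.3261 + 56.89·0.6356 = 40.36 pbw
  SrO: 18.18·0.7019 = 12.76 pbw
  ZnO: 3.878·0.9980 = 3.870 pbw
  MgO: 13.03·0.9848 + 56.89·0.3142 = 30.71 pbw
  ZrO2: 12.89·0.6729 = 8.674 pbw
LOI: 18.18·0.2981 + 3.878·0.002000 + 13.03·0.01520 + 12.89·0.001000 + 56.89·0.05020 = 8.494 pbw
Glass = total batch minus LOI = 104.9 − 8.494 = 96.37 pbw (= Σ oxide masses)
each oxide over glass, ×100, is wt %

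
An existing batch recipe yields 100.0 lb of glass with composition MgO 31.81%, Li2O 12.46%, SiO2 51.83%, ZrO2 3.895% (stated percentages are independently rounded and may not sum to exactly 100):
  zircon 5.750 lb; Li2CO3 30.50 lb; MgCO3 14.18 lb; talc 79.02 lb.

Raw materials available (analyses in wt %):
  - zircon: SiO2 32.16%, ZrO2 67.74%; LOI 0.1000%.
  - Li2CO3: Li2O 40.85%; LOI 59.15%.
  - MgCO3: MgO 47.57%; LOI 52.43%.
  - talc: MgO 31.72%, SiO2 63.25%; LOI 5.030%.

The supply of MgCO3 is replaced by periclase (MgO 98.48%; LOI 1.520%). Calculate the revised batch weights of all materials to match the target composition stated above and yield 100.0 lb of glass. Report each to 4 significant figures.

Values along the way are shown with 4-significant-digit rounding within the worked lines — every computation carries full precision end to end. Each reported figure includes exactly one rounding; the derived quantities (LOI, glass mass, the yield, the four compositions, totals) are rebuilt in full float precision from the batch weights for 100.0 lb of glass, as quoted within question or answer.
Oxide-by-oxide targets in 100.0 lb glass:
  MgO: 31.81% × 100.0 = 31.81 lb
  Li2O: 12.46% × 100.0 = 12.46 lb
  SiO2: 51.83% × 100.0 = 51.83 lb
  ZrO2: 3.895% × 100.0 = 3.895 lb
A balance pass over the oxides, working from each reported weight, per the basis as stated (oxide sums agree with the targets up to rounding of the answer):
  MgO: 6.849·0.9848 + 79.02·0.3172 = 31.81 lb (target 31.81 lb)
  Li2O: 30.50·0.4085 = 12.46 lb (target 12.46 lb)
  SiO2: 5.750·0.3216 + 79.02·0.6325 = 51.83 lb (target 51.83 lb)
  ZrO2: 5.750·0.6774 = 3.895 lb (target 3.895 lb)
Glass-mass closure: net batch after ignition = 99.99 lb (summing oxide targets gives 99.99 lb; against the stated basis, 100.0 lb — a pure rounding effect).
Total batch = Σ batch = 122.1 lb; Σ batch·LOI gives LOI loss = 22.13 lb; yield, glass over the total, = 81.88%.

Revised batch per 100.0 lb glass:
  zircon: 5.750 lb
  Li2CO3: 30.50 lb
  periclase: 6.849 lb
  talc: 79.02 lb
Total batch = 122.1 lb; LOI loss = 22.13 lb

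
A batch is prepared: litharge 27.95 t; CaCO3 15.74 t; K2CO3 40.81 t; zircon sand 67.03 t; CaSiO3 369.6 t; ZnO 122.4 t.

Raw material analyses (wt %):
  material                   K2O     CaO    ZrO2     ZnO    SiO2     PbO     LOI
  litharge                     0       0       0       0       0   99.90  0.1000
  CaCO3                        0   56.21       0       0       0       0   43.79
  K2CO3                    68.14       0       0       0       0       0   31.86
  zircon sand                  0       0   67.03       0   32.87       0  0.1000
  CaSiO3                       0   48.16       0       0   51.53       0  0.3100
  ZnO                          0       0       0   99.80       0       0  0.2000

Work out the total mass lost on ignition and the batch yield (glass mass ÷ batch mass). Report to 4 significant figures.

LOI loss = 21.38 t; glass = 622.1 t; yield = 96.68%

Values along the way are printed rounded off to 4 significant digits when written out. Full precision is held all the way through. Every reported figure receives exactly one rounding; all derived quantities, which include LOI, the six compositions, net glass mass, totals, yield, are carried in exact precision, exactly as shown in problem or answer, from the weighed amounts for 622.1 t of glass.
Loss on ignition, line by line:
  litharge: 27.95 × 0.001000 = 0.02795 t
  CaCO3: 15.74 × 0.4379 = 6.893 t
  K2CO3: 40.81 × 0.3186 = 13.00 t
  zircon sand: 67.03 × 0.001000 = 0.06703 t
  CaSiO3: 369.6 × 0.003100 = 1.146 t
  ZnO: 122.4 × 0.002000 = 0.2448 t
Total LOI = 21.38 t
Glass = batch − LOI = 643.5 − 21.38 = 622.1 t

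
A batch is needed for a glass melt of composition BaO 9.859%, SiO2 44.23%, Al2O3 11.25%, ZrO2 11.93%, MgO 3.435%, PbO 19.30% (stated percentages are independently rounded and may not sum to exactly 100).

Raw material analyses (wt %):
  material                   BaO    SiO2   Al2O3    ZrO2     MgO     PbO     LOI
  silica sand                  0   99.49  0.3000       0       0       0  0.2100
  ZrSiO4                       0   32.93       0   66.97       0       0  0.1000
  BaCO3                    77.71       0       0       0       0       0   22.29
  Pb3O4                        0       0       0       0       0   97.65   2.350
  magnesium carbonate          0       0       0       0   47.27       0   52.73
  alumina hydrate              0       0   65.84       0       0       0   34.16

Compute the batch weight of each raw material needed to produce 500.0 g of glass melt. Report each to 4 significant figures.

Batch per 500.0 g glass melt:
  silica sand: 192.8 g
  ZrSiO4: 89.07 g
  BaCO3: 63.43 g
  Pb3O4: 98.82 g
  magnesium carbonate: 36.33 g
  alumina hydrate: 84.56 g
Total batch = 565.0 g; LOI loss = 65.00 g; yield = 88.50%

The working math keeps exact precision end to end — values along the way are displayed (rounded to 4 significant digits) at each printed step; each reported result receives exactly one rounding — all derived quantities (net glass mass, the six compositions, the totals, ignition loss, yield) are recomputed at full float precision from the weighed amounts on 500.0 g of glass, as they appear in problem or answer.
Target masses of each oxide per 500.0 g glass melt:
  BaO: 9.859% × 500.0 = 49.30 g
  SiO2: 44.23% × 500.0 = 221.2 g
  Al2O3: 11.25% × 500.0 = 56.25 g
  ZrO2: 11.93% × 500.0 = 59.65 g
  MgO: 3.435% × 500.0 = 17.18 g
  PbO: 19.30% × 500.0 = 96.50 g
Sums-versus-targets review given the weights on record, per the basis as stated (every target is met by its sum exact up to rounding of places):
  BaO: 63.43·0.7771 = 49.29 g (target 49.30 g)
  SiO2: 192.8·0.9949 + 89.07·0.3293 = 221.1 g (target 221.2 g)
  Al2O3: 192.8·0.003000 + 84.56·0.6584 = 56.25 g (target 56.25 g)
  ZrO2: 89.07·0.6697 = 59.65 g (target 59.65 g)
  MgO: 36.33·0.4727 = 17.17 g (target 17.18 g)
  PbO: 98.82·0.9765 = 96.50 g (target 96.50 g)
Glass-mass bookkeeping: total batch − LOI = 500.0 g (targets for the oxides total 500.0 g; stated basis 500.0 g — rounding explains the deltas).
Whole-batch sum: Σ batch = 565.0 g; the LOI term Σ batch·LOI equals 65.00 g; as yield: glass ÷ batch → 88.50%.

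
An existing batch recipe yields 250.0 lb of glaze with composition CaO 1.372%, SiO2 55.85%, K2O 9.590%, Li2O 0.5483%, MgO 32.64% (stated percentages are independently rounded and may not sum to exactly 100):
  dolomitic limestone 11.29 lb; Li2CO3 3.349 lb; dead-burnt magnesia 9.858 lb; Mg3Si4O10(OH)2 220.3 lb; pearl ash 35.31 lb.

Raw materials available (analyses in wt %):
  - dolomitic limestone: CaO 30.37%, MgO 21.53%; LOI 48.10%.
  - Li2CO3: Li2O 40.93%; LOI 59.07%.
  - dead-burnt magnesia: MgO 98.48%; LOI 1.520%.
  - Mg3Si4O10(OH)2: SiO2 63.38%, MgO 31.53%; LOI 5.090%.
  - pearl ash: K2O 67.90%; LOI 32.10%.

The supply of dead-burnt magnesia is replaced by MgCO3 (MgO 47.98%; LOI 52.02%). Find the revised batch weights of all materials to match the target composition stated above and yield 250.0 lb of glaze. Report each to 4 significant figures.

Revised batch per 250.0 lb glaze:
  dolomitic limestone: 11.29 lb
  Li2CO3: 3.349 lb
  MgCO3: 20.23 lb
  Mg3Si4O10(OH)2: 220.3 lb
  pearl ash: 35.31 lb
Total batch = 290.5 lb; LOI loss = 40.48 lb

The working math carries exact precision from first step to last — the intermediate values are printed (rounded to 4 significant figures) within the worked lines — every reported result undergoes a single rounding. Derived quantities (the yield, net glass mass, the totals, the five compositions, ignition loss) are re-derived in exact precision from the batch weights for 250.0 lb of glass as set out in the question or the answer.
The oxide mass targets at 250.0 lb glaze:
  CaO: 1.372% × 250.0 = 3.430 lb
  SiO2: 55.85% × 250.0 = 139.6 lb
  K2O: 9.590% × 250.0 = 23.98 lb
  Li2O: 0.5483% × 250.0 = 1.371 lb
  MgO: 32.64% × 250.0 = 81.60 lb
Verifying the oxide balance given the weights on record, for the quoted basis mass (target by target, the sums agree given rounding of the digits):
  CaO: 11.29·0.3037 = 3.429 lb (target 3.430 lb)
  SiO2: 220.3·0.6338 = 139.6 lb (target 139.6 lb)
  K2O: 35.31·0.6790 = 23.98 lb (target 23.98 lb)
  Li2O: 3.349·0.4093 = 1.371 lb (target 1.371 lb)
  MgO: 11.29·0.2153 + 20.23·0.4798 + 220.3·0.3153 = 81.60 lb (target 81.60 lb)
Glass-mass closure: total charge less LOI = 250.0 lb (summing oxide targets gives 250.0 lb; versus the stated basis of 250.0 lb — gaps are rounding artifacts).
Summing the batch: Σ batch = 290.5 lb; ignition loss, Σ(batch × LOI) = 40.48 lb; yield: glass divided by total = 86.06%.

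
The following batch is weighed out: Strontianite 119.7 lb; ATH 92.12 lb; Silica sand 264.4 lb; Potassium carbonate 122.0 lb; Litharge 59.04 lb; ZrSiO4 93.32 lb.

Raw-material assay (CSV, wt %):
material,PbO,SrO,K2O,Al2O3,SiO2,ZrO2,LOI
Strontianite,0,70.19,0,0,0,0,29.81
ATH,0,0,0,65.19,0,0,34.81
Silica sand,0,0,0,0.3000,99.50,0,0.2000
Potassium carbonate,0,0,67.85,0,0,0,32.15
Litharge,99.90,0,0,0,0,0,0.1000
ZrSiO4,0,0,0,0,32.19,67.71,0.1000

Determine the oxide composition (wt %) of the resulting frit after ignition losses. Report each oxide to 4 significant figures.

Glass mass = 642.9 lb (batch 750.6 − LOI 107.7).
Composition: PbO 9.174%, SrO 13.07%, K2O 12.88%, Al2O3 9.464%, SiO2 45.59%, ZrO2 9.828%

The intermediate values are printed, with 4-significant-digit rounding, in the printout; each numeric step carries exact precision in every operation. Exactly one rounding goes into every reported number — all derived quantities, including totals, six oxide percentages, LOI, glass mass, the yield, are carried using the weight values on 642.9 lb of glass at full precision precisely as stated by question or answer.
Delivered oxide masses:
  PbO: 59.04·0.9990 = 58.98 lb
  SrO: 119.7·0.7019 = 84.02 lb
  K2O: 122.0·0.6785 = 82.78 lb
  Al2O3: 92.12·0.6519 + 264.4·0.003000 = 60.85 lb
  SiO2: 264.4·0.9950 + 93.32·0.3219 = 293.1 lb
  ZrO2: 93.32·0.6771 = 63.19 lb
LOI: 119.7·0.2981 + 92.12·0.3481 + 264.4·0.002000 + 122.0·0.3215 + 59.04·0.001000 + 93.32·0.001000 = 107.7 lb
batch − LOI leaves glass = 750.6 − 107.7 = 642.9 lb (the oxide masses sum to this)
percent share: oxide ÷ glass, ×100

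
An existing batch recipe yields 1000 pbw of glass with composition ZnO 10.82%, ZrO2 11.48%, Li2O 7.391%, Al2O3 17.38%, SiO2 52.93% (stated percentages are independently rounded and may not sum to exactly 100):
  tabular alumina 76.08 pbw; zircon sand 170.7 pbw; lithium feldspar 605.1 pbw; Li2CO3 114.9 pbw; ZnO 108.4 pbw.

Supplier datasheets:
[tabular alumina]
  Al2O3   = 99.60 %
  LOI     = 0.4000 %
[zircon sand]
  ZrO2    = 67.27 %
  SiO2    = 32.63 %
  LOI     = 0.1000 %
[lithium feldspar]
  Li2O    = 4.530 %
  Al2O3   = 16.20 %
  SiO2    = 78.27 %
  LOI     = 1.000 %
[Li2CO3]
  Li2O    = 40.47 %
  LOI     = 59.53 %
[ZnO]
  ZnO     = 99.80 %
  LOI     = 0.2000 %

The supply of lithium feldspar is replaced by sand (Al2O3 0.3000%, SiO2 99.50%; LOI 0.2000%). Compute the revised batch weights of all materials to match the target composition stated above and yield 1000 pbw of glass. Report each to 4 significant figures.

Every computation keeps full float precision in every operation. The intermediate values are displayed, rounded to four significant digits, across the worked steps; every reported figure includes exactly one rounding; derived quantities (the five compositions, totals, the yield, LOI, net glass mass) are re-derived in full precision from the batch weights for 1000 pbw of glass, as set out in either problem or answer.
Target masses of each oxide per 1000 pbw glass:
  ZnO: 10.82% × 1000 = 108.2 pbw
  ZrO2: 11.48% × 1000 = 114.8 pbw
  Li2O: 7.391% × 1000 = 73.91 pbw
  Al2O3: 17.38% × 1000 = 173.8 pbw
  SiO2: 52.93% × 1000 = 529.3 pbw
Balance tally, oxide-wise, applying the batch weights above, relative to the basis at hand (target by target, the sums agree once rounding is allowed for):
  ZnO: 108.4·0.9980 = 108.2 pbw (target 108.2 pbw)
  ZrO2: 170.7·0.6727 = 114.8 pbw (target 114.8 pbw)
  Li2O: 182.6·0.4047 = 73.90 pbw (target 73.91 pbw)
  Al2O3: 173.1·0.9960 + 476.0·0.003000 = 173.8 pbw (target 173.8 pbw)
  SiO2: 170.7·0.3263 + 476.0·0.9950 = 529.3 pbw (target 529.3 pbw)
Consistency of the glass mass: whole batch net of LOI = 1000 pbw (the Σ of target masses is 1000 pbw; the stated basis being 1000 pbw — a pure rounding effect).
Batch grand total — Σ batch = 1111 pbw; LOI loss = Σ batch·LOI = 110.7 pbw; yield = glass ÷ total batch = 90.03%.

Revised batch per 1000 pbw glass:
  tabular alumina: 173.1 pbw
  zircon sand: 170.7 pbw
  sand: 476.0 pbw
  Li2CO3: 182.6 pbw
  ZnO: 108.4 pbw
Total batch = 1111 pbw; LOI loss = 110.7 pbw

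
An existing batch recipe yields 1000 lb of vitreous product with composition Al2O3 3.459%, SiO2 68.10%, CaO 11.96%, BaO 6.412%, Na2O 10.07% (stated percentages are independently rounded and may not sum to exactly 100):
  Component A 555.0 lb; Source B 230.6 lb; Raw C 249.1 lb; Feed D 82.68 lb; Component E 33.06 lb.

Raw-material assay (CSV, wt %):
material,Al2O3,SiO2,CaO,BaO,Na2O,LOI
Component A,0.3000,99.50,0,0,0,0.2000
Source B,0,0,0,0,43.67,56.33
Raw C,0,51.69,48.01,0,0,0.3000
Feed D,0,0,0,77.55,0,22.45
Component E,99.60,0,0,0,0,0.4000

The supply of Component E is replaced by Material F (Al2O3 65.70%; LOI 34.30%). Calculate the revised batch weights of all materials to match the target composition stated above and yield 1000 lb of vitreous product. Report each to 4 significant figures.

In-progress results are rounded to 4 significant digits when quoted. All internal work carries exact precision from start to finish. Each reported figure includes exactly one rounding. The derived quantities, which include glass mass, yield, totals, the five compositions, ignition loss, are computed in full precision, exactly as printed in the problem or the answer, starting from the weights per 1000 lb of glass.
Per-oxide target masses for 1000 lb vitreous product:
  Al2O3: 3.459% × 1000 = 34.59 lb
  SiO2: 68.10% × 1000 = 681.0 lb
  CaO: 11.96% × 1000 = 119.6 lb
  BaO: 6.412% × 1000 = 64.12 lb
  Na2O: 10.07% × 1000 = 100.7 lb
Checking each oxide sum on the weights just shown, at the basis given (every target is met by its sum net of answer rounding effects):
  Al2O3: 555.0·0.003000 + 50.11·0.6570 = 34.59 lb (target 34.59 lb)
  SiO2: 555.0·0.9950 + 249.1·0.5169 = 681.0 lb (target 681.0 lb)
  CaO: 249.1·0.4801 = 119.6 lb (target 119.6 lb)
  BaO: 82.68·0.7755 = 64.12 lb (target 64.12 lb)
  Na2O: 230.6·0.4367 = 100.7 lb (target 100.7 lb)
Mass balance on the glass: the batch minus its LOI: 1000 lb (targets for the oxides total 1000 lb; versus the stated basis of 1000 lb — gaps are rounding artifacts).
Adding the batch up: Σ batch = 1167 lb; LOI removed, Σ of batch·LOI: 167.5 lb; the yield ratio, glass ÷ batch: 85.65%.

Revised batch per 1000 lb vitreous product:
  Component A: 555.0 lb
  Source B: 230.6 lb
  Raw C: 249.1 lb
  Feed D: 82.68 lb
  Material F: 50.11 lb
Total batch = 1167 lb; LOI loss = 167.5 lb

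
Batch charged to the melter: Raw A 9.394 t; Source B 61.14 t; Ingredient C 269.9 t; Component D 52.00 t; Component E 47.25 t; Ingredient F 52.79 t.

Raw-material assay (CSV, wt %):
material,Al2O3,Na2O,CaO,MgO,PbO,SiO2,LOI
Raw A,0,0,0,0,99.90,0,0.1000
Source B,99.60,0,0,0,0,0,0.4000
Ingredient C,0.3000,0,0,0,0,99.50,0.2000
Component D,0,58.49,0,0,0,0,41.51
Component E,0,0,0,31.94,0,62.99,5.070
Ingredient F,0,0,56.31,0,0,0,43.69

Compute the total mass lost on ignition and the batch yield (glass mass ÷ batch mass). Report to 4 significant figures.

LOI loss = 47.84 t; glass = 444.6 t; yield = 90.29%

The working math runs at full float precision from start to finish — rounding to four significant digits governs every mid-chain value as shown; each reported figure sees exactly one rounding. All derived quantities, including six oxide percentages, the totals, yield, LOI, glass mass, are carried from the weighed amounts per 444.6 t of glass at exact precision, as quoted within the problem or answer text.
Loss on ignition, line by line:
  Raw A: 9.394 × 0.001000 = 0.009394 t
  Source B: 61.14 × 0.004000 = 0.2446 t
  Ingredient C: 269.9 × 0.002000 = 0.5398 t
  Component D: 52.00 × 0.4151 = 21.59 t
  Component E: 47.25 × 0.05070 = 2.396 t
  Ingredient F: 52.79 × 0.4369 = 23.06 t
Total LOI = 47.84 t
Glass = batch − LOI = 492.5 − 47.84 = 444.6 t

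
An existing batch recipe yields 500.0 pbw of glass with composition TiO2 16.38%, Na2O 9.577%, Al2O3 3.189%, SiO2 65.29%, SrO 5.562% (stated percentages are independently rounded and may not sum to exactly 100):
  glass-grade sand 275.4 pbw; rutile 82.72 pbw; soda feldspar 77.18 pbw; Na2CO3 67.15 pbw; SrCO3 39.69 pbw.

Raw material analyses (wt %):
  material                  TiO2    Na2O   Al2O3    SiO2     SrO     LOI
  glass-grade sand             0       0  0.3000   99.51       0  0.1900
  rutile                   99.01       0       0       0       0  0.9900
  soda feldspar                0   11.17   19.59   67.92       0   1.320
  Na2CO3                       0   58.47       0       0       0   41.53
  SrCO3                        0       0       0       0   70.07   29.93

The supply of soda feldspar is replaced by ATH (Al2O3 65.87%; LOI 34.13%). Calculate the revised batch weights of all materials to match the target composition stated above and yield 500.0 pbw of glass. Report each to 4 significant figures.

Revised batch per 500.0 pbw glass:
  glass-grade sand: 328.1 pbw
  rutile: 82.72 pbw
  ATH: 22.71 pbw
  Na2CO3: 81.90 pbw
  SrCO3: 39.69 pbw
Total batch = 555.1 pbw; LOI loss = 55.09 pbw

All arithmetic keeps exact precision end to end. In-progress results are printed rounded to four significant digits across the worked steps. Every reported number is rounded once only. The derived quantities (the yield, five oxide percentages, the totals, net glass mass, LOI) are carried in full float precision from the batch weights at 500.0 pbw of glass as given in question or answer.
Oxide-by-oxide targets in 500.0 pbw glass:
  TiO2: 16.38% × 500.0 = 81.90 pbw
  Na2O: 9.577% × 500.0 = 47.88 pbw
  Al2O3: 3.189% × 500.0 = 15.94 pbw
  SiO2: 65.29% × 500.0 = 326.5 pbw
  SrO: 5.562% × 500.0 = 27.81 pbw
Checking each oxide sum working from each reported weight, for the quoted basis mass (each sum matches its target mass once rounding is allowed for):
  TiO2: 82.72·0.9901 = 81.90 pbw (target 81.90 pbw)
  Na2O: 81.90·0.5847 = 47.89 pbw (target 47.88 pbw)
  Al2O3: 328.1·0.003000 + 22.71·0.6587 = 15.94 pbw (target 15.94 pbw)
  SiO2: 328.1·0.9951 = 326.5 pbw (target 326.5 pbw)
  SrO: 39.69·0.7007 = 27.81 pbw (target 27.81 pbw)
Auditing the glass mass value: batch total minus LOI = 500.0 pbw (the Σ of target masses is 500.0 pbw; versus the stated basis of 500.0 pbw — differing by rounding only).
Adding the batch up: Σ batch = 555.1 pbw; Σ batch·LOI gives LOI loss = 55.09 pbw; as yield: glass ÷ batch → 90.08%.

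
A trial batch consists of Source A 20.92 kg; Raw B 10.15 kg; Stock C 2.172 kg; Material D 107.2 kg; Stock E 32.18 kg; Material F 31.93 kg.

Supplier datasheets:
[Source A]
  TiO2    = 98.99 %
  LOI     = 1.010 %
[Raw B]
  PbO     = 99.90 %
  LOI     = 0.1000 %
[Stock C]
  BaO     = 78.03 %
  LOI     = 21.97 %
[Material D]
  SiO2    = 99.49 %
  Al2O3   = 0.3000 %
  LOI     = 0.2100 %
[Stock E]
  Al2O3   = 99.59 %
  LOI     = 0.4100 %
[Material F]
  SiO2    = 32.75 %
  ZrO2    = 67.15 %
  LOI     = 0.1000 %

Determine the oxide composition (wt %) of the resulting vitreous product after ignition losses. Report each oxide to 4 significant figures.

Values along the way appear rounded to 4 significant digits in the working. All internal work keeps full float precision end to end. A single rounding yields every reported value; all derived quantities are recomputed in full precision (glass mass, yield, six oxide percentages, the totals, ignition loss) starting from the weights per 203.5 kg of glass, exactly as printed in question or answer.
What the batch supplies per oxide:
  SiO2: 107.2·0.9949 + 31.93·0.3275 = 117.1 kg
  PbO: 10.15·0.9990 = 10.14 kg
  TiO2: 20.92·0.9899 = 20.71 kg
  Al2O3: 107.2·0.003000 + 32.18·0.9959 = 32.37 kg
  BaO: 2.172·0.7803 = 1.695 kg
  ZrO2: 31.93·0.6715 = 21.44 kg
LOI: 20.92·0.01010 + 10.15·0.001000 + 2.172·0.2197 + 107.2·0.002100 + 32.18·0.004100 + 31.93·0.001000 = 1.088 kg
Glass mass = batch − LOI = 204.6 − 1.088 = 203.5 kg (= Σ oxide masses)
wt % = 100 × oxide mass / glass mass

Glass mass = 203.5 kg (batch 204.6 − LOI 1.088).
Composition: SiO2 57.56%, PbO 4.984%, TiO2 10.18%, Al2O3 15.91%, BaO 0.8330%, ZrO2 10.54%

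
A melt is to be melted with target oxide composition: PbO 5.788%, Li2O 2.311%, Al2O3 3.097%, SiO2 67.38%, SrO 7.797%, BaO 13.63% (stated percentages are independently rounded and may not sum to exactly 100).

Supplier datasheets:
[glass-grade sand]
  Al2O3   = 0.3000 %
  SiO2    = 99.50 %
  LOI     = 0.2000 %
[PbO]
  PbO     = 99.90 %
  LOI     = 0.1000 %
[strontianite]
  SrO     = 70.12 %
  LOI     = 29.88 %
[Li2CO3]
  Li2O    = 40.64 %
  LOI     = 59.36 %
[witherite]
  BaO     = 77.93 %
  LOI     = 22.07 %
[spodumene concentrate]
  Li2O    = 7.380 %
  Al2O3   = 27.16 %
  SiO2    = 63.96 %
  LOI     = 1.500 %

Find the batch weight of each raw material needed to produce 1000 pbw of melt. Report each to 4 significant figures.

Each numeric step maintains exact precision at all times. Working values are displayed, rounded to four significant digits, across the worked steps. Each reported result is rounded a single time. The derived quantities are recomputed from the batch weights on 1000 pbw of glass in exact precision (the totals, ignition loss, net glass mass, the yield, the six compositions), as given in question or answer.
Oxide-by-oxide targets in 1000 pbw melt:
  PbO: 5.788% × 1000 = 57.88 pbw
  Li2O: 2.311% × 1000 = 23.11 pbw
  Al2O3: 3.097% × 1000 = 30.97 pbw
  SiO2: 67.38% × 1000 = 673.8 pbw
  SrO: 7.797% × 1000 = 77.97 pbw
  BaO: 13.63% × 1000 = 136.3 pbw
Mass-balance tally per oxide from the weights as reported, on the stated basis (delivered sums recover each target within answer rounding):
  PbO: 57.94·0.9990 = 57.88 pbw (target 57.88 pbw)
  Li2O: 37.38·0.4064 + 107.3·0.07380 = 23.11 pbw (target 23.11 pbw)
  Al2O3: 608.2·0.003000 + 107.3·0.2716 = 30.97 pbw (target 30.97 pbw)
  SiO2: 608.2·0.9950 + 107.3·0.6396 = 673.8 pbw (target 673.8 pbw)
  SrO: 111.2·0.7012 = 77.97 pbw (target 77.97 pbw)
  BaO: 174.9·0.7793 = 136.3 pbw (target 136.3 pbw)
Glass-mass closure: total batch − LOI = 1000 pbw (per-oxide target masses sum to 1000 pbw; basis as stated: 1000 pbw — gaps are rounding artifacts).
Batch grand total — Σ batch = 1097 pbw; LOI loss = Σ batch·LOI = 96.90 pbw; glass ÷ batch gives a yield of 91.17%.

Batch per 1000 pbw melt:
  glass-grade sand: 608.2 pbw
  PbO: 57.94 pbw
  strontianite: 111.2 pbw
  Li2CO3: 37.38 pbw
  witherite: 174.9 pbw
  spodumene concentrate: 107.3 pbw
Total batch = 1097 pbw; LOI loss = 96.90 pbw; yield = 91.17%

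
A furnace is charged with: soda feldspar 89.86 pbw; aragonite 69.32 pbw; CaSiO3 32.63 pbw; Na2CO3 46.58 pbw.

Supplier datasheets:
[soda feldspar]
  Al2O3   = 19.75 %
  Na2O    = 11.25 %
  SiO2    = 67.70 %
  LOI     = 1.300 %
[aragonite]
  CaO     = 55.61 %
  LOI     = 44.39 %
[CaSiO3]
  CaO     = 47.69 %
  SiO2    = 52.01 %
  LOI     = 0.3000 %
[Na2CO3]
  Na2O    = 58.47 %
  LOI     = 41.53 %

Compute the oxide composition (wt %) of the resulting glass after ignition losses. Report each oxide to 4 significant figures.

In-progress results appear, rounded to four significant figures, when written out. All internal work carries exact precision from start to finish. A single rounding yields every reported figure. The derived quantities, including glass mass, totals, LOI, yield, the four compositions, are rebuilt from the weighed amounts per 187.0 pbw of glass at full precision as they appear in either problem or answer.
What the batch supplies per oxide:
  Al2O3: 89.86·0.1975 = 17.75 pbw
  CaO: 69.32·0.5561 + 32.63·0.4769 = 54.11 pbw
  Na2O: 89.86·0.1125 + 46.58·0.5847 = 37.34 pbw
  SiO2: 89.86·0.6770 + 32.63·0.5201 = 77.81 pbw
LOI: 89.86·0.01300 + 69.32·0.4439 + 32.63·0.003000 + 46.58·0.4153 = 51.38 pbw
Glass = total batch minus LOI = 238.4 − 51.38 = 187.0 pbw (= the summed oxide contributions)
percent by weight: oxide/glass ×100

Glass mass = 187.0 pbw (batch 238.4 − LOI 51.38).
Composition: Al2O3 9.490%, CaO 28.93%, Na2O 19.97%, SiO2 41.61%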